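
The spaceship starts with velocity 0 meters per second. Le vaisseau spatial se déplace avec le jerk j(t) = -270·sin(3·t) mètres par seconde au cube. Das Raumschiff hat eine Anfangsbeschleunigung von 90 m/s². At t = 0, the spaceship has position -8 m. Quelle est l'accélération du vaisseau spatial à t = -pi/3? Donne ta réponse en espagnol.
Partiendo de la sacudida j(t) = -270·sin(3·t), tomamos 1 integral. Integrando la sacudida y usando la condición inicial a(0) = 90, obtenemos a(t) = 90·cos(3·t). Tenemos la aceleración a(t) = 90·cos(3·t). Sustituyendo t = -pi/3: a(-pi/3) = -90.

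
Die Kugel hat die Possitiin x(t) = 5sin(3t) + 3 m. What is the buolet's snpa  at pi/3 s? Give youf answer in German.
Um dies zu lösen, müssen wir 4 Ableitungen unserer Gleichung für die Position x(t) = 5·sin(3·t) + 3 nehmen. Die Ableitung von der Position ergibt die Geschwindigkeit: v(t) = 15·cos(3·t). Mit d/dt von v(t) finden wir a(t) = -45·sin(3·t). Mit d/dt von a(t) finden wir j(t) = -135·cos(3·t). Die Ableitung von dem Ruck ergibt den Snap: s(t) = 405·sin(3·t). Aus der Gleichung für den Snap s(t) = 405·sin(3·t), setzen wir t = pi/3 ein und erhalten s = 0.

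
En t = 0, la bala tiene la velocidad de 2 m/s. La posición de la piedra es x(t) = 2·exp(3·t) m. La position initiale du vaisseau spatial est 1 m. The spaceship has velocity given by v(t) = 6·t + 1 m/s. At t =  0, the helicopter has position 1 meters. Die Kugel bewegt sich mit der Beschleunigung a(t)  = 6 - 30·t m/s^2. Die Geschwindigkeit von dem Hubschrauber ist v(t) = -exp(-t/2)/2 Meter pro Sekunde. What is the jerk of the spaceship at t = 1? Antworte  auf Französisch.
Nous devons dériver notre équation de la vitesse v(t) = 6·t + 1 2 fois. En dérivant la vitesse, nous obtenons l'accélération: a(t) = 6. En dérivant l'accélération, nous obtenons le jerk: j(t) = 0. En utilisant j(t) = 0 et en substituant t = 1, nous trouvons j = 0.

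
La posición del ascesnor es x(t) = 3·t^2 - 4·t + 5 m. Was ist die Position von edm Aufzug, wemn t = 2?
Aus der Gleichung für die Position x(t) = 3·t^2 - 4·t + 5, setzen wir t = 2 ein und erhalten x = 9.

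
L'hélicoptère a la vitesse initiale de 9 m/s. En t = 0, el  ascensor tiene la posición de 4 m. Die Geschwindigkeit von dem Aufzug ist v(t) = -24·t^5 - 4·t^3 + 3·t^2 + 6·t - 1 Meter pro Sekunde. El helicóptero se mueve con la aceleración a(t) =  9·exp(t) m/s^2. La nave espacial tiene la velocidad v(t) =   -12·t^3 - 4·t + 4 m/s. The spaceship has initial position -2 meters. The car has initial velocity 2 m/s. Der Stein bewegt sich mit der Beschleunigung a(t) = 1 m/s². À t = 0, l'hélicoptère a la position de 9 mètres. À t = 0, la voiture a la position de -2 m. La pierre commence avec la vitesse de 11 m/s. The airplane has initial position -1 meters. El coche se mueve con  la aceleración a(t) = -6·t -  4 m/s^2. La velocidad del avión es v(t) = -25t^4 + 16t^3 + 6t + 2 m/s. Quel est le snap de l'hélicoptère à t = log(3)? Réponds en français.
En partant de l'accélération a(t) = 9·exp(t), nous prenons 2 dérivées. En prenant d/dt de a(t), nous trouvons j(t) = 9·exp(t). En dérivant le jerk, nous obtenons le snap: s(t) = 9·exp(t). En utilisant s(t) = 9·exp(t) et en substituant t = log(3), nous trouvons s = 27.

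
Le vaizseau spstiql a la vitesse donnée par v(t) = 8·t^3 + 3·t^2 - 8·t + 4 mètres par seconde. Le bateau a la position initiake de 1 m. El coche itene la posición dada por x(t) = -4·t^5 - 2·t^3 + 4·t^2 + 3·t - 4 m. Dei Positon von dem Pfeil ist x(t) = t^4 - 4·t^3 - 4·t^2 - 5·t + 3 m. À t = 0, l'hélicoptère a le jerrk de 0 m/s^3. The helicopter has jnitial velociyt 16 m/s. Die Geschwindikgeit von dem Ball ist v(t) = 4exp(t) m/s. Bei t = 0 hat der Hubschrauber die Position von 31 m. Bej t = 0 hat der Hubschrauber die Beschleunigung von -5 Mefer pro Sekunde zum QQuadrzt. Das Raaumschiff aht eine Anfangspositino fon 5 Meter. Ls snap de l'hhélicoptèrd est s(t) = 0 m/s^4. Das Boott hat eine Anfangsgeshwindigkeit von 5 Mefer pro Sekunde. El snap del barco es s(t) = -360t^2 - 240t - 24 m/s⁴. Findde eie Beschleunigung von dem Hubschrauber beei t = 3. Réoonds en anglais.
To solve this, we need to take 2 integrals of our snap equation s(t) = 0. The antiderivative of snap is jerk. Using j(0) = 0, we get j(t) = 0. The antiderivative of jerk is acceleration. Using a(0) = -5, we get a(t) = -5. Using a(t) = -5 and substituting t = 3, we find a = -5.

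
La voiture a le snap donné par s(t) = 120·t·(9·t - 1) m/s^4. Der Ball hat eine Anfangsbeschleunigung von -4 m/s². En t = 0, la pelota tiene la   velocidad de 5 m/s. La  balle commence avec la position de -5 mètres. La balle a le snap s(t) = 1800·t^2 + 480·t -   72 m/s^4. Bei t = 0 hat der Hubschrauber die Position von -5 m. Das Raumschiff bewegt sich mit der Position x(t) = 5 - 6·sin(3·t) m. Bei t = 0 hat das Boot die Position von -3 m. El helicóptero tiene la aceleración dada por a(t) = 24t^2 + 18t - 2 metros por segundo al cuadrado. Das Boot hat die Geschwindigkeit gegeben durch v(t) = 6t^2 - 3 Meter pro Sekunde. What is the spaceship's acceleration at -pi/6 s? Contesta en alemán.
Um dies zu lösen, müssen wir 2 Ableitungen unserer Gleichung für die Position x(t) = 5 - 6·sin(3·t) nehmen. Durch Ableiten von der Position erhalten wir die Geschwindigkeit: v(t) = -18·cos(3·t). Die Ableitung von der Geschwindigkeit ergibt die Beschleunigung: a(t) = 54·sin(3·t). Wir haben die Beschleunigung a(t) = 54·sin(3·t). Durch Einsetzen von t = -pi/6: a(-pi/6) = -54.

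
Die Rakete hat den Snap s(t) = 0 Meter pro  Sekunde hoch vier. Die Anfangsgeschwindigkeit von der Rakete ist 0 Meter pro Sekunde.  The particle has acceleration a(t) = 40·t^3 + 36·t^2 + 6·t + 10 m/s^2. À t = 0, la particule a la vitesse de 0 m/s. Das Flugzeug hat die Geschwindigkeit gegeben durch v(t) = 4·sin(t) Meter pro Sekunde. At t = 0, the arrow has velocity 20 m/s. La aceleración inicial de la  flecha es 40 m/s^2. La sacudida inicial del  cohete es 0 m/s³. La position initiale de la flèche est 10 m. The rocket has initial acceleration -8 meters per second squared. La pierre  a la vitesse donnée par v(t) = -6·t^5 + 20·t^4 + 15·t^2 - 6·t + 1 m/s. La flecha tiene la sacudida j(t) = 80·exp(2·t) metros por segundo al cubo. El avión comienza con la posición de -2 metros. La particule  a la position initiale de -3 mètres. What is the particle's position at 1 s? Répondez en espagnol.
Debemos encontrar la integral de nuestra ecuación de la aceleración a(t) = 40·t^3 + 36·t^2 + 6·t + 10 2 veces. La integral de la aceleración es la velocidad. Usando v(0) = 0, obtenemos v(t) = t·(10·t^3 + 12·t^2 + 3·t + 10). Integrando la velocidad y usando la condición inicial x(0) = -3, obtenemos x(t) = 2·t^5 + 3·t^4 + t^3 + 5·t^2 - 3. Usando x(t) = 2·t^5 + 3·t^4 + t^3 + 5·t^2 - 3 y sustituyendo t = 1, encontramos x = 8.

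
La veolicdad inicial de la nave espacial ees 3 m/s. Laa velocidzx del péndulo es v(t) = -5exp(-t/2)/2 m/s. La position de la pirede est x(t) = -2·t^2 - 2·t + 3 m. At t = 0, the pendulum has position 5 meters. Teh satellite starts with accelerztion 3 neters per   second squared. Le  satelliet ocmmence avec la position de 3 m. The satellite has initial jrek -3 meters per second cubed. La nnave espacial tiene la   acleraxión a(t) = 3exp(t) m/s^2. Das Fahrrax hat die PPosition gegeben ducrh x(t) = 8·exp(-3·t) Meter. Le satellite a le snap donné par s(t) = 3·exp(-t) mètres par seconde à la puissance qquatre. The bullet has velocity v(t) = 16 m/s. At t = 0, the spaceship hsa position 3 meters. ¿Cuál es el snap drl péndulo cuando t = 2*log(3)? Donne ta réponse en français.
Pour résoudre ceci, nous devons prendre 3 dérivées de notre équation de la vitesse v(t) = -5·exp(-t/2)/2. En dérivant la vitesse, nous obtenons l'accélération: a(t) = 5·exp(-t/2)/4. En prenant d/dt de a(t), nous trouvons j(t) = -5·exp(-t/2)/8. En prenant d/dt de j(t), nous trouvons s(t) = 5·exp(-t/2)/16. Nous avons le snap s(t) = 5·exp(-t/2)/16. En substituant t = 2*log(3): s(2*log(3)) = 5/48.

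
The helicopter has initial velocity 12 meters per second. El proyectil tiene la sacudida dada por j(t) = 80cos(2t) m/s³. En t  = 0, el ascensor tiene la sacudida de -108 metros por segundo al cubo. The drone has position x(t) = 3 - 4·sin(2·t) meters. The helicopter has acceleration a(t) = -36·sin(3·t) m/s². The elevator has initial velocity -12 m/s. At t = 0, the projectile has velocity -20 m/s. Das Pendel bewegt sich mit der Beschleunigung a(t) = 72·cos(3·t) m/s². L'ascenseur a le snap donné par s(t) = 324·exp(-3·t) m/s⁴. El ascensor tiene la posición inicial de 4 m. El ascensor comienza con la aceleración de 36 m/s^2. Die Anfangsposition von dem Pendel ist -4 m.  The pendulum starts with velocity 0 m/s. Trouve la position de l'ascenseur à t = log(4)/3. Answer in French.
Nous devons intégrer notre équation du snap s(t) = 324·exp(-3·t) 4 fois. La primitive du snap est le jerk. En utilisant j(0) = -108, nous obtenons j(t) = -108·exp(-3·t). La primitive du jerk est l'accélération. En utilisant a(0) = 36, nous obtenons a(t) = 36·exp(-3·t). L'intégrale de l'accélération, avec v(0) = -12, donne la vitesse: v(t) = -12·exp(-3·t). L'intégrale de la vitesse est la position. En utilisant x(0) = 4, nous obtenons x(t) = 4·exp(-3·t). En utilisant x(t) = 4·exp(-3·t) et en substituant t = log(4)/3, nous trouvons x = 1.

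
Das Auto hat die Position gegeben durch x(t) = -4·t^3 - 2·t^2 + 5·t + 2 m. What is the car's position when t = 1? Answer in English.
From the given position equation x(t) = -4·t^3 - 2·t^2 + 5·t + 2, we substitute t = 1 to get x = 1.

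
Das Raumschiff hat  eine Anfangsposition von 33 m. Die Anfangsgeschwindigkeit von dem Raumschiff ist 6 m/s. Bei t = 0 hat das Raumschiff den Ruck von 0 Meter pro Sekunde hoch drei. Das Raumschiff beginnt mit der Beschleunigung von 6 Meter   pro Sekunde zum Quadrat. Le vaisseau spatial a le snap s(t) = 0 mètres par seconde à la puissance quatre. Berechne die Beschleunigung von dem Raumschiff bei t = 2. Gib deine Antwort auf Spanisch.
Partiendo del snap s(t) = 0, tomamos 2 integrales. Tomando ∫s(t)dt y aplicando j(0) = 0, encontramos j(t) = 0. Tomando ∫j(t)dt y aplicando a(0) = 6, encontramos a(t) = 6. De la ecuación de la aceleración a(t) = 6, sustituimos t = 2 para obtener a = 6.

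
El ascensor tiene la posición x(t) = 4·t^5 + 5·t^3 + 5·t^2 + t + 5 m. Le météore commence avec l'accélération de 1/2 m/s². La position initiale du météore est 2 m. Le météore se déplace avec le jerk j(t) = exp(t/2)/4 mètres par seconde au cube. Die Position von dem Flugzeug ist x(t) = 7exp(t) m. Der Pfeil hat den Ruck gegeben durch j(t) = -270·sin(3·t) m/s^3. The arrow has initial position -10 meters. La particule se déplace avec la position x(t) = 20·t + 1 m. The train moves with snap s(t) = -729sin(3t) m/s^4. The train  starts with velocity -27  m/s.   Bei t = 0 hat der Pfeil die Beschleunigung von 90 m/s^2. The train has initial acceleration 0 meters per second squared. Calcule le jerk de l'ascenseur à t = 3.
Pour résoudre ceci, nous devons prendre 3 dérivées de notre équation de la position x(t) = 4·t^5 + 5·t^3 + 5·t^2 + t + 5. La dérivée de la position donne la vitesse: v(t) = 20·t^4 + 15·t^2 + 10·t + 1. En prenant d/dt de v(t), nous trouvons a(t) = 80·t^3 + 30·t + 10. En prenant d/dt de a(t), nous trouvons j(t) = 240·t^2 + 30. Nous avons le jerk j(t) = 240·t^2 + 30. En substituant t = 3: j(3) = 2190.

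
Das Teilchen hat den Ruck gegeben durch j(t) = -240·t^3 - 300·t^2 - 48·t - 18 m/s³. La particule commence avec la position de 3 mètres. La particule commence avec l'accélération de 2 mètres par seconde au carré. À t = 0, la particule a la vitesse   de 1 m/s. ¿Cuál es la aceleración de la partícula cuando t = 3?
Necesitamos integrar nuestra ecuación de la sacudida j(t) = -240·t^3 - 300·t^2 - 48·t - 18 1 vez. Integrando la sacudida y usando la condición inicial a(0) = 2, obtenemos a(t) = -60·t^4 - 100·t^3 - 24·t^2 - 18·t + 2. Tenemos la aceleración a(t) = -60·t^4 - 100·t^3 - 24·t^2 - 18·t + 2. Sustituyendo t = 3: a(3) = -7828.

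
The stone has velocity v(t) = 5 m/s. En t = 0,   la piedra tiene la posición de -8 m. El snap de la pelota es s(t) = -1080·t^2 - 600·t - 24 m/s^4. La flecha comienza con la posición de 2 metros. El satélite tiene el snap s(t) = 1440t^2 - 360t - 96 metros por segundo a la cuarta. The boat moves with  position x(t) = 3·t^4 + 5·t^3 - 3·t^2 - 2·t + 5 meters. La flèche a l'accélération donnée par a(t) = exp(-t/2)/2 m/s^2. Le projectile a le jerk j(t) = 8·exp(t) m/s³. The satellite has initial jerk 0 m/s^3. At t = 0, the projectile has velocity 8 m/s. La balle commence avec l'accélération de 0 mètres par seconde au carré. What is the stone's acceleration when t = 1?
Starting from velocity v(t) = 5, we take 1 derivative. Differentiating velocity, we get acceleration: a(t) = 0. Using a(t) = 0 and substituting t = 1, we find a = 0.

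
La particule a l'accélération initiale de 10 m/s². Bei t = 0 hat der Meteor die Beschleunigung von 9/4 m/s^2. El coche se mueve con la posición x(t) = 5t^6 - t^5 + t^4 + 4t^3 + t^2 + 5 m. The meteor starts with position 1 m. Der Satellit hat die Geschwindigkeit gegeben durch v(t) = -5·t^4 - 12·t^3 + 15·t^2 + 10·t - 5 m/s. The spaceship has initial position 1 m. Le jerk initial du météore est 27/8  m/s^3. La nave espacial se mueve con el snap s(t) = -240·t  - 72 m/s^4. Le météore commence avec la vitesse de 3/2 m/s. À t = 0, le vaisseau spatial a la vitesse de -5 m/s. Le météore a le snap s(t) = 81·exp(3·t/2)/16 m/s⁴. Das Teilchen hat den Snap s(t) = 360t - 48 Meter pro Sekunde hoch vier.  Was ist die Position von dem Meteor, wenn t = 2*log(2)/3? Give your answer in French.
Nous devons trouver l'intégrale de notre équation du snap s(t) = 81·exp(3·t/2)/16 4 fois. La primitive du snap est le jerk. En utilisant j(0) = 27/8, nous obtenons j(t) = 27·exp(3·t/2)/8. En intégrant le jerk et en utilisant la condition initiale a(0) = 9/4, nous obtenons a(t) = 9·exp(3·t/2)/4. La primitive de l'accélération, avec v(0) = 3/2, donne la vitesse: v(t) = 3·exp(3·t/2)/2. L'intégrale de la vitesse est la position. En utilisant x(0) = 1, nous obtenons x(t) = exp(3·t/2). De l'équation de la position x(t) = exp(3·t/2), nous substituons t = 2*log(2)/3 pour obtenir x = 2.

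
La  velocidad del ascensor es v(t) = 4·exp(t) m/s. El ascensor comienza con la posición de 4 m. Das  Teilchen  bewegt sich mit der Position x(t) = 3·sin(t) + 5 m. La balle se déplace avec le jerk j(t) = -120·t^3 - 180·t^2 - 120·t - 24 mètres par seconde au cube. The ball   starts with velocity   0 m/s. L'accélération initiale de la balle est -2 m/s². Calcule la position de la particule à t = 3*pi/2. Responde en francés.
Nous avons la position x(t) = 3·sin(t) + 5. En substituant t = 3*pi/2: x(3*pi/2) = 2.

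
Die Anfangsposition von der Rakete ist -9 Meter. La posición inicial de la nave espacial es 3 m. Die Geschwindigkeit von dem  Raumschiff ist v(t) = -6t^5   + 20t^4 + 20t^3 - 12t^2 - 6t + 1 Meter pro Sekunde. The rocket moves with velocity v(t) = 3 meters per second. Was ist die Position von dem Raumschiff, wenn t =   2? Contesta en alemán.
Wir müssen unsere Gleichung für die Geschwindigkeit v(t) = -6·t^5 + 20·t^4 + 20·t^3 - 12·t^2 - 6·t + 1 1-mal integrieren. Das Integral von der Geschwindigkeit, mit x(0) = 3, ergibt die Position: x(t) = -t^6 + 4·t^5 + 5·t^4 - 4·t^3 - 3·t^2 + t + 3. Mit x(t) = -t^6 + 4·t^5 + 5·t^4 - 4·t^3 - 3·t^2 + t + 3 und Einsetzen von t = 2, finden wir x = 105.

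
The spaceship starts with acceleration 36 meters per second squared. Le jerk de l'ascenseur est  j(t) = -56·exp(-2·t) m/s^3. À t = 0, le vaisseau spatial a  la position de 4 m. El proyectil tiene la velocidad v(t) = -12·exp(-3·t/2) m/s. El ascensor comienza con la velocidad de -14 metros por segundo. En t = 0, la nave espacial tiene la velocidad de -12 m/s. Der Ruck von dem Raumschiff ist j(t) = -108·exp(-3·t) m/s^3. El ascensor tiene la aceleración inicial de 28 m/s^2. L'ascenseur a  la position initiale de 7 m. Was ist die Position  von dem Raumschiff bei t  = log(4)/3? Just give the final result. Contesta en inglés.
The answer is 1.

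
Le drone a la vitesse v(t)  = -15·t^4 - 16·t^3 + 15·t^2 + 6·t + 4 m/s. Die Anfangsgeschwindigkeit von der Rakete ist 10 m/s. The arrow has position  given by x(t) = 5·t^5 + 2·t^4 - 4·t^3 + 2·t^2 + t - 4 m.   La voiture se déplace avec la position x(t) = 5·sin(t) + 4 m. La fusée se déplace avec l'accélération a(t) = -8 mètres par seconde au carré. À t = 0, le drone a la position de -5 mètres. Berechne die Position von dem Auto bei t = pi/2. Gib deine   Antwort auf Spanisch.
De la ecuación de la posición x(t) = 5·sin(t) + 4, sustituimos t = pi/2 para obtener x = 9.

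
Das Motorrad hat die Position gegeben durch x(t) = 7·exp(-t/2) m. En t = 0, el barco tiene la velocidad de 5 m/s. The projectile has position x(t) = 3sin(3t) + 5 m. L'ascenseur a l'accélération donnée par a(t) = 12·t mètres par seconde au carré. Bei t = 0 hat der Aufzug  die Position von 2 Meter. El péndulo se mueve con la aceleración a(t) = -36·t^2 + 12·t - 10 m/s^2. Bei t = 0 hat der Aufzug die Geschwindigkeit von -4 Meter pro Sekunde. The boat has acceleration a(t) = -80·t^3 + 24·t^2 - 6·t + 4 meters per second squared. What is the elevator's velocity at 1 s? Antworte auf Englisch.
We need to integrate our acceleration equation a(t) = 12·t 1 time. Finding the integral of a(t) and using v(0) = -4: v(t) = 6·t^2 - 4. From the given velocity equation v(t) = 6·t^2 - 4, we substitute t = 1 to get v = 2.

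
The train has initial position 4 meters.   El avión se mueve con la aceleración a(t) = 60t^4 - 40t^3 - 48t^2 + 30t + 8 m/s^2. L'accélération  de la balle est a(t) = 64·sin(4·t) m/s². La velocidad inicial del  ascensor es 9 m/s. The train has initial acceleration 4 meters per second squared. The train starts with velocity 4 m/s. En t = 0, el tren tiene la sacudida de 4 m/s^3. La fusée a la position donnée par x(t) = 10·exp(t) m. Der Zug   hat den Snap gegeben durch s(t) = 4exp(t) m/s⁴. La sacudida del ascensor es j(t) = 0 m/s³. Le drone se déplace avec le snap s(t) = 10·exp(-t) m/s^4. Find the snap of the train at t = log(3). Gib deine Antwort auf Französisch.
Nous avons le snap s(t) = 4·exp(t). En substituant t = log(3): s(log(3)) = 12.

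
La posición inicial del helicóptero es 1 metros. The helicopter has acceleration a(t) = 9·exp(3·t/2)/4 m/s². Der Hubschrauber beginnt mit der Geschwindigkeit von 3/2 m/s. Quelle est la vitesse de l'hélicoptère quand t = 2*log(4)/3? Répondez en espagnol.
Para resolver esto, necesitamos tomar 1 integral de nuestra ecuación de la aceleración a(t) = 9·exp(3·t/2)/4. La integral de la aceleración es la velocidad. Usando v(0) = 3/2, obtenemos v(t) = 3·exp(3·t/2)/2. De la ecuación de la velocidad v(t) = 3·exp(3·t/2)/2, sustituimos t = 2*log(4)/3 para obtener v = 6.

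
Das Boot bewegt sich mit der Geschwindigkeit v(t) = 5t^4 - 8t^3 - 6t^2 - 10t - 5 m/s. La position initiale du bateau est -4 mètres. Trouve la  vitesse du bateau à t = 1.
En utilisant v(t) = 5·t^4 - 8·t^3 - 6·t^2 - 10·t - 5 et en substituant t = 1, nous trouvons v = -24.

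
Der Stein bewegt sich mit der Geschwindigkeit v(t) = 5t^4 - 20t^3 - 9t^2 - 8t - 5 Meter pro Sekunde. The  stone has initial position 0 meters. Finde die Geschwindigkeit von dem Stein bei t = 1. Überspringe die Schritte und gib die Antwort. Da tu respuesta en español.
v(1) = -37.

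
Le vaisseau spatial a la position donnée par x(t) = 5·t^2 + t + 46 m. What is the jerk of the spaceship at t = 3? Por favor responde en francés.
En partant de la position x(t) = 5·t^2 + t + 46, nous prenons 3 dérivées. En prenant d/dt de x(t), nous trouvons v(t) = 10·t + 1. En prenant d/dt de v(t), nous trouvons a(t) = 10. En dérivant l'accélération, nous obtenons le jerk: j(t) = 0. De l'équation du jerk j(t) = 0, nous substituons t = 3 pour obtenir j = 0.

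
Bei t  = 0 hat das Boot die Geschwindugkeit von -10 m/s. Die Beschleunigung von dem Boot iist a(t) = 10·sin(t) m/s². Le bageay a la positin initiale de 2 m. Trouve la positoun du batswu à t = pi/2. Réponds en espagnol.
Partiendo de la aceleración a(t) = 10·sin(t), tomamos 2 integrales. Integrando la aceleración y usando la condición inicial v(0) = -10, obtenemos v(t) = -10·cos(t). Tomando ∫v(t)dt y aplicando x(0) = 2, encontramos x(t) = 2 - 10·sin(t). Usando x(t) = 2 - 10·sin(t) y sustituyendo t = pi/2, encontramos x = -8.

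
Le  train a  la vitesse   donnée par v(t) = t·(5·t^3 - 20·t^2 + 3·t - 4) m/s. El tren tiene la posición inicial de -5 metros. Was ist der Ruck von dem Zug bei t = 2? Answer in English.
Starting from velocity v(t) = t·(5·t^3 - 20·t^2 + 3·t - 4), we take 2 derivatives. The derivative of velocity gives acceleration: a(t) = 5·t^3 - 20·t^2 + t·(15·t^2 - 40·t + 3) + 3·t - 4. Differentiating acceleration, we get jerk: j(t) = 30·t^2 + t·(30·t - 40) - 80·t + 6. From the given jerk equation j(t) = 30·t^2 + t·(30·t - 40) - 80·t + 6, we substitute t = 2 to get j = 6.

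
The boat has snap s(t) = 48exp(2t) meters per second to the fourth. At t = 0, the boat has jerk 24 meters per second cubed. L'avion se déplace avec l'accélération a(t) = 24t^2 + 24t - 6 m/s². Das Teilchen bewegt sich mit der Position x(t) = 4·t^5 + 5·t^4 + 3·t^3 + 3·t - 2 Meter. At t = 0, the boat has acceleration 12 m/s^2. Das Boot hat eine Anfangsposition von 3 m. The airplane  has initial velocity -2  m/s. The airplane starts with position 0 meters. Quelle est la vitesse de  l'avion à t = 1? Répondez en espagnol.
Partiendo de la aceleración a(t) = 24·t^2 + 24·t - 6, tomamos 1 antiderivada. La integral de la aceleración, con v(0) = -2, da la velocidad: v(t) = 8·t^3 + 12·t^2 - 6·t - 2. Tenemos la velocidad v(t) = 8·t^3 + 12·t^2 - 6·t - 2. Sustituyendo t = 1: v(1) = 12.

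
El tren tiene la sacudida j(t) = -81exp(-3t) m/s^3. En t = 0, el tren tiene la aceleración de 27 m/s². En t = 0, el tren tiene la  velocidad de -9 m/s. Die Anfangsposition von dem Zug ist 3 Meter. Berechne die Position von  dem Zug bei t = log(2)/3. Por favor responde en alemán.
Wir müssen unsere Gleichung für den Ruck j(t) = -81·exp(-3·t) 3-mal integrieren. Mit ∫j(t)dt und Anwendung von a(0) = 27, finden wir a(t) = 27·exp(-3·t). Mit ∫a(t)dt und Anwendung von v(0) = -9, finden wir v(t) = -9·exp(-3·t). Mit ∫v(t)dt und Anwendung von x(0) = 3, finden wir x(t) = 3·exp(-3·t). Mit x(t) = 3·exp(-3·t) und Einsetzen von t = log(2)/3, finden wir x = 3/2.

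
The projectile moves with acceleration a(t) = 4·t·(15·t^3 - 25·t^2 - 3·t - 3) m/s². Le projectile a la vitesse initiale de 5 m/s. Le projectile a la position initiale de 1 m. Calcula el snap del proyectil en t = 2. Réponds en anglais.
We must differentiate our acceleration equation a(t) = 4·t·(15·t^3 - 25·t^2 - 3·t - 3) 2 times. Differentiating acceleration, we get jerk: j(t) = 60·t^3 - 100·t^2 + 4·t·(45·t^2 - 50·t - 3) - 12·t - 12. The derivative of jerk gives snap: s(t) = 360·t^2 + 4·t·(90·t - 50) - 400·t - 24. From the given snap equation s(t) = 360·t^2 + 4·t·(90·t - 50) - 400·t - 24, we substitute t = 2 to get s = 1656.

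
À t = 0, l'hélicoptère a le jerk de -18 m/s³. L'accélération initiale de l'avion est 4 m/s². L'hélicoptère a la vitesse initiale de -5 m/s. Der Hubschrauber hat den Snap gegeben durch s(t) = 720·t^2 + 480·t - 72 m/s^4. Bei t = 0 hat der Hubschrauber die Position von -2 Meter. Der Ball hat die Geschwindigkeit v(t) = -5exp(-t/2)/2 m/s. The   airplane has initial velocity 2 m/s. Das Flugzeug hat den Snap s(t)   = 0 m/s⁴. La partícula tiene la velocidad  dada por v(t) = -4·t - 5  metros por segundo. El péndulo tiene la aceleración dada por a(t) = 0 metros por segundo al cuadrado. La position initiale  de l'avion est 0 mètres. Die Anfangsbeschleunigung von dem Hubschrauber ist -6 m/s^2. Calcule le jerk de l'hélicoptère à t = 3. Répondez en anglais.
To solve this, we need to take 1 integral of our snap equation s(t) = 720·t^2 + 480·t - 72. Finding the antiderivative of s(t) and using j(0) = -18: j(t) = 240·t^3 + 240·t^2 - 72·t - 18. From the given jerk equation j(t) = 240·t^3 + 240·t^2 - 72·t - 18, we substitute t = 3 to get j = 8406.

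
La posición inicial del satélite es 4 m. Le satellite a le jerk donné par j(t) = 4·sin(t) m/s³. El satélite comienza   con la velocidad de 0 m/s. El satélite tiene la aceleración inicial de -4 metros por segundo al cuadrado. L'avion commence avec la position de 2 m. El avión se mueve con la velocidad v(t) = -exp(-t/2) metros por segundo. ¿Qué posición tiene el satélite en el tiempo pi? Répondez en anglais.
Starting from jerk j(t) = 4·sin(t), we take 3 antiderivatives. The antiderivative of jerk, with a(0) = -4, gives acceleration: a(t) = -4·cos(t). Finding the integral of a(t) and using v(0) = 0: v(t) = -4·sin(t). The antiderivative of velocity, with x(0) = 4, gives position: x(t) = 4·cos(t). From the given position equation x(t) = 4·cos(t), we substitute t = pi to get x = -4.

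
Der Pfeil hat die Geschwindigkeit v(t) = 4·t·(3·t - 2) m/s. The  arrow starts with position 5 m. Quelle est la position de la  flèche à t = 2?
Pour résoudre ceci, nous devons prendre 1 primitive de notre équation de la vitesse v(t) = 4·t·(3·t - 2). La primitive de la vitesse est la position. En utilisant x(0) = 5, nous obtenons x(t) = 4·t^3 - 4·t^2 + 5. En utilisant x(t) = 4·t^3 - 4·t^2 + 5 et en substituant t = 2, nous trouvons x = 21.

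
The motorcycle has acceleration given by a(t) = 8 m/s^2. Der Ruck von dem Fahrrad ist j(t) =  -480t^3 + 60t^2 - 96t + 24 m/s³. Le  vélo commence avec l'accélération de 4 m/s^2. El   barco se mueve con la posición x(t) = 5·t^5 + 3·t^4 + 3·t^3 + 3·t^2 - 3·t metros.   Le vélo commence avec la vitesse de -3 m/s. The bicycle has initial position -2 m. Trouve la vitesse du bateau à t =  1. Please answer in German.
Um dies zu lösen, müssen wir 1 Ableitung unserer Gleichung für die Position x(t) = 5·t^5 + 3·t^4 + 3·t^3 + 3·t^2 - 3·t nehmen. Durch Ableiten von der Position erhalten wir die Geschwindigkeit: v(t) = 25·t^4 + 12·t^3 + 9·t^2 + 6·t - 3. Wir haben die Geschwindigkeit v(t) = 25·t^4 + 12·t^3 + 9·t^2 + 6·t - 3. Durch Einsetzen von t = 1: v(1) = 49.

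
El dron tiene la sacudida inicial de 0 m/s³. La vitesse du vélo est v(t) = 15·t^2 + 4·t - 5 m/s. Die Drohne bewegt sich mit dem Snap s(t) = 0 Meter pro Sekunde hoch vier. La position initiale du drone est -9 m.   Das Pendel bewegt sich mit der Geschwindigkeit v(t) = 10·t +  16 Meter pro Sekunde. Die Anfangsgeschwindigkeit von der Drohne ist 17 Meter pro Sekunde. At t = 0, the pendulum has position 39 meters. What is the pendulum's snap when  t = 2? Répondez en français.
Nous devons dériver notre équation de la vitesse v(t) = 10·t + 16 3 fois. En prenant d/dt de v(t), nous trouvons a(t) = 10. En prenant d/dt de a(t), nous trouvons j(t) = 0. En dérivant le jerk, nous obtenons le snap: s(t) = 0. Nous avons le snap s(t) = 0. En substituant t = 2: s(2) = 0.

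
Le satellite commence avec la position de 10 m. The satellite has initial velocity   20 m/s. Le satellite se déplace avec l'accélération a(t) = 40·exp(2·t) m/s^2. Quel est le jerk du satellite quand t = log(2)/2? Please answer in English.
Starting from acceleration a(t) = 40·exp(2·t), we take 1 derivative. The derivative of acceleration gives jerk: j(t) = 80·exp(2·t). From the given jerk equation j(t) = 80·exp(2·t), we substitute t = log(2)/2 to get j = 160.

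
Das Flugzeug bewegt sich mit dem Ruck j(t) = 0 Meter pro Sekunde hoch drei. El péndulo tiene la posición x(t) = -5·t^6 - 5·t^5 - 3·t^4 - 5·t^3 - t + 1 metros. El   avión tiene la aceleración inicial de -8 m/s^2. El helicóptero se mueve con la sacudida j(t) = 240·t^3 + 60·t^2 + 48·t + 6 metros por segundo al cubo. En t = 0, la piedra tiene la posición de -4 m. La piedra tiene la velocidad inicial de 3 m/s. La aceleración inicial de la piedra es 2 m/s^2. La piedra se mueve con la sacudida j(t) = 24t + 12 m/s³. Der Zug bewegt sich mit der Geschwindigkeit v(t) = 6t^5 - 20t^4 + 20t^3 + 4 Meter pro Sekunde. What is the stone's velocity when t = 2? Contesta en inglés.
To find the answer, we compute 2 antiderivatives of j(t) = 24·t + 12. The antiderivative of jerk is acceleration. Using a(0) = 2, we get a(t) = 12·t^2 + 12·t + 2. The antiderivative of acceleration is velocity. Using v(0) = 3, we get v(t) = 4·t^3 + 6·t^2 + 2·t + 3. Using v(t) = 4·t^3 + 6·t^2 + 2·t + 3 and substituting t = 2, we find v = 63.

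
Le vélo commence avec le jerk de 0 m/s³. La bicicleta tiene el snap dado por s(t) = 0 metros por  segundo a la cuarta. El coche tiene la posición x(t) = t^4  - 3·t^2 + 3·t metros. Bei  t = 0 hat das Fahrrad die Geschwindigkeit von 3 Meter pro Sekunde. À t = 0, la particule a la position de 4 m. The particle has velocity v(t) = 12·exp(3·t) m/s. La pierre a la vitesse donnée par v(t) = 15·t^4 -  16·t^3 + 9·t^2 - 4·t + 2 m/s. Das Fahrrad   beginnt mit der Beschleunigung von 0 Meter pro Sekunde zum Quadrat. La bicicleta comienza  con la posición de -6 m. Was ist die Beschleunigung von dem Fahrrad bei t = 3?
Wir müssen unsere Gleichung für den Snap s(t) = 0 2-mal integrieren. Die Stammfunktion von dem Snap ist der Ruck. Mit j(0) = 0 erhalten wir j(t) = 0. Mit ∫j(t)dt und Anwendung von a(0) = 0, finden wir a(t) = 0. Wir haben die Beschleunigung a(t) = 0. Durch Einsetzen von t = 3: a(3) = 0.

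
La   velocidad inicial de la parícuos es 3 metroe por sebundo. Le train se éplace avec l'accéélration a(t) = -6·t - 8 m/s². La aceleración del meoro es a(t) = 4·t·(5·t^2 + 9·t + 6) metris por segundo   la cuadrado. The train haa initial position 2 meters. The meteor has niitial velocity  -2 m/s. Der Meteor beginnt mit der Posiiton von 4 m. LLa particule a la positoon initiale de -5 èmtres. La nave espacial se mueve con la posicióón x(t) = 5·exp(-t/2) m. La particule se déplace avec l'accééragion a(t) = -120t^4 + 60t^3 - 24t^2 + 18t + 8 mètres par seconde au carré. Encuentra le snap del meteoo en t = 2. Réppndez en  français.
En partant de l'accélération a(t) = 4·t·(5·t^2 + 9·t + 6), nous prenons 2 dérivées. En prenant d/dt de a(t), nous trouvons j(t) = 20·t^2 + 4·t·(10·t + 9) + 36·t + 24. En prenant d/dt de j(t), nous trouvons s(t) = 120·t + 72. En utilisant s(t) = 120·t + 72 et en substituant t = 2, nous trouvons s = 312.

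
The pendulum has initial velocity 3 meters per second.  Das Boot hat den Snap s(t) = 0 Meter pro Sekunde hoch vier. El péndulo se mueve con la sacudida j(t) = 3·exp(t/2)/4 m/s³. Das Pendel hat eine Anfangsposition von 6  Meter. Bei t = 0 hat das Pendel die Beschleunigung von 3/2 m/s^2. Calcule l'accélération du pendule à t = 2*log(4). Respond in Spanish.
Para resolver esto, necesitamos tomar 1 antiderivada de nuestra ecuación de la sacudida j(t) = 3·exp(t/2)/4. La antiderivada de la sacudida, con a(0) = 3/2, da la aceleración: a(t) = 3·exp(t/2)/2. Tenemos la aceleración a(t) = 3·exp(t/2)/2. Sustituyendo t = 2*log(4): a(2*log(4)) = 6.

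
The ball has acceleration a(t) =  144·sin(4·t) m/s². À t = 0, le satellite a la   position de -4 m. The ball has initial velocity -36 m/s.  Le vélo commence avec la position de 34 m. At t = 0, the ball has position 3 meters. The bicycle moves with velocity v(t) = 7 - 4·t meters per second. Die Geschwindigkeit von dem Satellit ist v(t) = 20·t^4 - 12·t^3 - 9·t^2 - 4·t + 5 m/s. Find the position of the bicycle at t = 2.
To solve this, we need to take 1 integral of our velocity equation v(t) = 7 - 4·t. Finding the integral of v(t) and using x(0) = 34: x(t) = -2·t^2 + 7·t + 34. We have position x(t) = -2·t^2 + 7·t + 34. Substituting t = 2: x(2) = 40.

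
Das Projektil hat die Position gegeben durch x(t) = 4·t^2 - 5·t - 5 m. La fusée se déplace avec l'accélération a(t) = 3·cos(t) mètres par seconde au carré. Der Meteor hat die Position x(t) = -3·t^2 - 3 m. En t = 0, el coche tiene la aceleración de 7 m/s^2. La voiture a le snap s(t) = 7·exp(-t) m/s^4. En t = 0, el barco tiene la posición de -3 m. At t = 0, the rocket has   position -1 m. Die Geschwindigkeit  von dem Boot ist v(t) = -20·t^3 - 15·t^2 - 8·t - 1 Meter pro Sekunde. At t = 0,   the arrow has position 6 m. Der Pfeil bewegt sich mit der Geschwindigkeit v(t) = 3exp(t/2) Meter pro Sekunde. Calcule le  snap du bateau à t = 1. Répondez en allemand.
Um dies zu lösen, müssen wir 3 Ableitungen unserer Gleichung für die Geschwindigkeit v(t) = -20·t^3 - 15·t^2 - 8·t - 1 nehmen. Durch Ableiten von der Geschwindigkeit erhalten wir die Beschleunigung: a(t) = -60·t^2 - 30·t - 8. Durch Ableiten von der Beschleunigung erhalten wir den Ruck: j(t) = -120·t - 30. Durch Ableiten von dem Ruck erhalten wir den Snap: s(t) = -120. Mit s(t) = -120 und Einsetzen von t = 1, finden wir s = -120.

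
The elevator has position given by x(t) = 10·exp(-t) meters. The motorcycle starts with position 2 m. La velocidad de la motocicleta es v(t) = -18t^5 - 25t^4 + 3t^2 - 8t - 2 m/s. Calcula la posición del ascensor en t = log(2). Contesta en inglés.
We have position x(t) = 10·exp(-t). Substituting t = log(2): x(log(2)) = 5.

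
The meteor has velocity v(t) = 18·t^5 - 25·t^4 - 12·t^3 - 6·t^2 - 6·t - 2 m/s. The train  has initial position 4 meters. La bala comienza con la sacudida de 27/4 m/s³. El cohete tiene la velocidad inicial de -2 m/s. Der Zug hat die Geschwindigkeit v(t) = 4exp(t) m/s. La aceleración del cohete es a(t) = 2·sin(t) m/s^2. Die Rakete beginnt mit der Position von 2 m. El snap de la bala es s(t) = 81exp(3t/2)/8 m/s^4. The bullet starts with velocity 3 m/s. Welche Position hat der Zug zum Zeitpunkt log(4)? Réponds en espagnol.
Para resolver esto, necesitamos tomar 1 integral de nuestra ecuación de la velocidad v(t) = 4·exp(t). La antiderivada de la velocidad, con x(0) = 4, da la posición: x(t) = 4·exp(t). De la ecuación de la posición x(t) = 4·exp(t), sustituimos t = log(4) para obtener x = 16.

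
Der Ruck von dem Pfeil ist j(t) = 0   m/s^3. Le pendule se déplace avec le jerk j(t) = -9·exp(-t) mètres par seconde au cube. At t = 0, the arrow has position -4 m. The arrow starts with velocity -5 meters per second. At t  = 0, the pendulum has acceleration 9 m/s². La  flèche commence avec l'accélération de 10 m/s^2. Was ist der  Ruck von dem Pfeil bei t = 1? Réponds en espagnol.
De la ecuación de la sacudida j(t) = 0, sustituimos t = 1 para obtener j = 0.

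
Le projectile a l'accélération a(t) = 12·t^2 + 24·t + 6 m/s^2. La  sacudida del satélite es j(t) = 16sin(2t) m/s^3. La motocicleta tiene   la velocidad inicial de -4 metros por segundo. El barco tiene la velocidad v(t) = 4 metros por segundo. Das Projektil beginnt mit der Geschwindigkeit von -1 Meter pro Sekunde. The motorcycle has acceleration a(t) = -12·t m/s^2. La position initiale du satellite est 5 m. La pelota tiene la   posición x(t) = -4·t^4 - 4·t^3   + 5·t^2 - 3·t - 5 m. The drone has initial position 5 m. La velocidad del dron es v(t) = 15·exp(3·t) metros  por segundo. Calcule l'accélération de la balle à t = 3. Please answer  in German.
Um dies zu lösen, müssen wir 2 Ableitungen unserer Gleichung für die Position x(t) = -4·t^4 - 4·t^3 + 5·t^2 - 3·t - 5 nehmen. Die Ableitung von der Position ergibt die Geschwindigkeit: v(t) = -16·t^3 - 12·t^2 + 10·t - 3. Die Ableitung von der Geschwindigkeit ergibt die Beschleunigung: a(t) = -48·t^2 - 24·t + 10. Mit a(t) = -48·t^2 - 24·t + 10 und Einsetzen von t = 3, finden wir a = -494.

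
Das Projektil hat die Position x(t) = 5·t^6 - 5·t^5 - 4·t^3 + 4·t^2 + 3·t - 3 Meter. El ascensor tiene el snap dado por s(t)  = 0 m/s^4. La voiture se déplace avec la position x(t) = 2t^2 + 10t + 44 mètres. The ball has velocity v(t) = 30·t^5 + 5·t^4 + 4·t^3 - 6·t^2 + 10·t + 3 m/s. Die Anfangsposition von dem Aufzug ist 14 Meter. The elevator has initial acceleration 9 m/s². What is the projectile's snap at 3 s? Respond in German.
Wir müssen unsere Gleichung für die Position x(t) = 5·t^6 - 5·t^5 - 4·t^3 + 4·t^2 + 3·t - 3 4-mal ableiten. Mit d/dt von x(t) finden wir v(t) = 30·t^5 - 25·t^4 - 12·t^2 + 8·t + 3. Die Ableitung von der Geschwindigkeit ergibt die Beschleunigung: a(t) = 150·t^4 - 100·t^3 - 24·t + 8. Mit d/dt von a(t) finden wir j(t) = 600·t^3 - 300·t^2 - 24. Durch Ableiten von dem Ruck erhalten wir den Snap: s(t) = 1800·t^2 - 600·t. Wir haben den Snap s(t) = 1800·t^2 - 600·t. Durch Einsetzen von t = 3: s(3) = 14400.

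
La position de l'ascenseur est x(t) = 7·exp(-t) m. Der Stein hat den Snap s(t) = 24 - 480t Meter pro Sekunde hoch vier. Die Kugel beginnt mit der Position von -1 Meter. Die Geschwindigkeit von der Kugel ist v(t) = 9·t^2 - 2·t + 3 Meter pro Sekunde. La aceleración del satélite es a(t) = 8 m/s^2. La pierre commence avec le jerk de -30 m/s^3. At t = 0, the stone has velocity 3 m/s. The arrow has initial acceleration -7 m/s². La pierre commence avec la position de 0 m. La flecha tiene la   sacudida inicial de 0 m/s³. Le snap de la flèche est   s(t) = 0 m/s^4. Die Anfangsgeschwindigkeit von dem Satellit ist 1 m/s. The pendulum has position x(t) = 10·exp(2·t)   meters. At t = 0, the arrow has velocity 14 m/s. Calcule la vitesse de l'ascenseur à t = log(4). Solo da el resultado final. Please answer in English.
At t = log(4), v = -7/4.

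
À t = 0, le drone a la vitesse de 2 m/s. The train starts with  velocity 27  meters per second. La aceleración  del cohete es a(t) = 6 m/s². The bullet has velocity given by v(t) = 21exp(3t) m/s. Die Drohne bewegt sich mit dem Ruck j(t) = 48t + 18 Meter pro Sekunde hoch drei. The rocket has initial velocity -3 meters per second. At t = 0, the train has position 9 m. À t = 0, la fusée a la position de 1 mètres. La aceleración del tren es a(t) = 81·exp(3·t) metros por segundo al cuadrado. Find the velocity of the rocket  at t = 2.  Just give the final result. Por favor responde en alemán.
Die Antwort ist 9.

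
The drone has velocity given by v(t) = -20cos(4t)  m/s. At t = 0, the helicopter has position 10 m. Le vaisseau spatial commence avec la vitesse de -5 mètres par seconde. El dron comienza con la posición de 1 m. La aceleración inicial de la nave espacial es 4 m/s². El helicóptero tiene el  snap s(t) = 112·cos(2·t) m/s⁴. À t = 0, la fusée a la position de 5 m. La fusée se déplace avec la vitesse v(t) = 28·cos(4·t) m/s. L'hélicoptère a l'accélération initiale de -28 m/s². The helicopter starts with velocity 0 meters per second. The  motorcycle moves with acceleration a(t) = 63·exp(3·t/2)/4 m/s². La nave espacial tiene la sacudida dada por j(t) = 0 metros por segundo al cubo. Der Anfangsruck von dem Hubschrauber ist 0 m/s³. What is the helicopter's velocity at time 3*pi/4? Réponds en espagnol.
Para resolver esto, necesitamos tomar 3 antiderivadas de nuestra ecuación del snap s(t) = 112·cos(2·t). La antiderivada del snap es la sacudida. Usando j(0) = 0, obtenemos j(t) = 56·sin(2·t). La antiderivada de la sacudida, con a(0) = -28, da la aceleración: a(t) = -28·cos(2·t). La integral de la aceleración, con v(0) = 0, da la velocidad: v(t) = -14·sin(2·t). De la ecuación de la velocidad v(t) = -14·sin(2·t), sustituimos t = 3*pi/4 para obtener v = 14.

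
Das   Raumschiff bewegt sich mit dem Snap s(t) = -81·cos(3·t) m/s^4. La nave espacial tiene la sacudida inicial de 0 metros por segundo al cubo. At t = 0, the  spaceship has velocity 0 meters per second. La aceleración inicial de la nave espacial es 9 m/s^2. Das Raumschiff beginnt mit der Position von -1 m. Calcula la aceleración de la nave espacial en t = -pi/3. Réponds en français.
Nous devons trouver la primitive de notre équation du snap s(t) = -81·cos(3·t) 2 fois. La primitive du snap, avec j(0) = 0, donne le jerk: j(t) = -27·sin(3·t). La primitive du jerk est l'accélération. En utilisant a(0) = 9, nous obtenons a(t) = 9·cos(3·t). En utilisant a(t) = 9·cos(3·t) et en substituant t = -pi/3, nous trouvons a = -9.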